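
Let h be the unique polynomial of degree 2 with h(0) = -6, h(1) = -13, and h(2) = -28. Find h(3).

Write h(t) = at^2 + bt + c. Substituting each data point gives a linear system:
  c = -6
  a + b + c = -13
  4a + 2b + c = -28
Solving the system yields a = -4, b = -3, c = -6.
So h(t) = -4t^2 - 3t - 6.
Then h(3) = -51.

-51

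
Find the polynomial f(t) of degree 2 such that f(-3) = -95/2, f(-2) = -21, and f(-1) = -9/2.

f(t) = -5t^2 + (3/2)t + 2

Write f(t) = at^2 + bt + c. Substituting each data point gives a linear system:
  9a - 3b + c = -95/2
  4a - 2b + c = -21
  a - b + c = -9/2
Solving the system yields a = -5, b = 3/2, c = 2.
So f(t) = -5t^2 + (3/2)t + 2.
Check: f(-2) = -21. ✓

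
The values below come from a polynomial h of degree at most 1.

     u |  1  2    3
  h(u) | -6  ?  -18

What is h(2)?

-12

On equispaced nodes a degree-1 polynomial has vanishing second forward difference, so
  h(1) - 2·h(2) + h(3) = 0.
Substituting the known values and solving for h(2):
  -2·h(2) = 24
  h(2) = -12.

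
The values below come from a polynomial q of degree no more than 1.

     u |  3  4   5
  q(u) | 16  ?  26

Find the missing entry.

The 2 known points determine the degree-1 polynomial uniquely.
Write q(u) = au + b. Substituting each data point gives a linear system:
  3a + b = 16
  5a + b = 26
Solving the system yields a = 5, b = 1.
So q(u) = 5u + 1.
Then q(4) = 21.

21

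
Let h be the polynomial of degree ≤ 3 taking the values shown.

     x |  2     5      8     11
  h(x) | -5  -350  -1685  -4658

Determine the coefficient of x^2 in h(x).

Write h(x) = ax^3 + bx^2 + cx + d. Substituting each data point gives a linear system:
  8a + 4b + 2c + d = -5
  125a + 25b + 5c + d = -350
  512a + 64b + 8c + d = -1685
  1331a + 121b + 11c + d = -4658
Solving the system yields a = -4, b = 5, c = 6, d = -5.
So h(x) = -4x^3 + 5x^2 + 6x - 5.
The coefficient of x^2 is 5.

5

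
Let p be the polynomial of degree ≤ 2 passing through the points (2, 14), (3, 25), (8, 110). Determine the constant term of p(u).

Write p(u) = au^2 + bu + c. Substituting each data point gives a linear system:
  4a + 2b + c = 14
  9a + 3b + c = 25
  64a + 8b + c = 110
Solving the system yields a = 1, b = 6, c = -2.
So p(u) = u^2 + 6u - 2.
The constant term is -2.

-2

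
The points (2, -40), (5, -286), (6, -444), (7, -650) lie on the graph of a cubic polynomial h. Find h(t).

h(t) = -t^3 - 6t^2 - t - 6

Write h(t) = at^3 + bt^2 + ct + d. Substituting each data point gives a linear system:
  8a + 4b + 2c + d = -40
  125a + 25b + 5c + d = -286
  216a + 36b + 6c + d = -444
  343a + 49b + 7c + d = -650
Solving the system yields a = -1, b = -6, c = -1, d = -6.
So h(t) = -t³ - 6t² - t - 6.
Check: h(7) = -650. ✓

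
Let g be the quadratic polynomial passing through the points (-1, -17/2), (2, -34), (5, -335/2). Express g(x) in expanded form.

Write g(x) = ax^2 + bx + c. Substituting each data point gives a linear system:
  a - b + c = -17/2
  4a + 2b + c = -34
  25a + 5b + c = -335/2
Solving the system yields a = -6, b = -5/2, c = -5.
So g(x) = -6x^2 - (5/2)x - 5.
Check: g(5) = -335/2. ✓

g(x) = -6x^2 - (5/2)x - 5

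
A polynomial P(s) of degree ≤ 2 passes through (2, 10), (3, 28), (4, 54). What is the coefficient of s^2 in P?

Write P(s) = as^2 + bs + c. Substituting each data point gives a linear system:
  4a + 2b + c = 10
  9a + 3b + c = 28
  16a + 4b + c = 54
Solving the system yields a = 4, b = -2, c = -2.
So P(s) = 4s^2 - 2s - 2.
The leading coefficient is 4.

4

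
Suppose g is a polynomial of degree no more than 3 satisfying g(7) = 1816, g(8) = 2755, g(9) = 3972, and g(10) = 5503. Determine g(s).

g(s) = 6s^3 - 5s^2 + 3

Write g(s) = as^3 + bs^2 + cs + d. Substituting each data point gives a linear system:
  343a + 49b + 7c + d = 1816
  512a + 64b + 8c + d = 2755
  729a + 81b + 9c + d = 3972
  1000a + 100b + 10c + d = 5503
Solving the system yields a = 6, b = -5, c = 0, d = 3.
So g(s) = 6s^3 - 5s^2 + 3.
Check: g(10) = 5503. ✓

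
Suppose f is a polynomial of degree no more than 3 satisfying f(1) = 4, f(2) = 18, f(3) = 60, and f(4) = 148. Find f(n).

f(n) = 3n^3 - 4n^2 + 5n

Write f(n) = an^3 + bn^2 + cn + d. Substituting each data point gives a linear system:
  a + b + c + d = 4
  8a + 4b + 2c + d = 18
  27a + 9b + 3c + d = 60
  64a + 16b + 4c + d = 148
Solving the system yields a = 3, b = -4, c = 5, d = 0.
So f(n) = 3n^3 - 4n^2 + 5n.
Check: f(1) = 4. ✓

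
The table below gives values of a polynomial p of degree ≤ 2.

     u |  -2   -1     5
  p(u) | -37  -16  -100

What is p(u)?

p(u) = -5u^2 + 6u - 5

Write p(u) = au^2 + bu + c. Substituting each data point gives a linear system:
  4a - 2b + c = -37
  a - b + c = -16
  25a + 5b + c = -100
Solving the system yields a = -5, b = 6, c = -5.
So p(u) = -5u^2 + 6u - 5.
Check: p(-1) = -16. ✓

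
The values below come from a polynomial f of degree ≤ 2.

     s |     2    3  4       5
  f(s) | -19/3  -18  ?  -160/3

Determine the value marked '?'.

The 3 known points determine the degree-2 polynomial uniquely.
Write f(s) = as^2 + bs + c. Substituting each data point gives a linear system:
  4a + 2b + c = -19/3
  9a + 3b + c = -18
  25a + 5b + c = -160/3
Solving the system yields a = -2, b = -5/3, c = 5.
So f(s) = -2s^2 - (5/3)s + 5.
Then f(4) = -101/3.

-101/3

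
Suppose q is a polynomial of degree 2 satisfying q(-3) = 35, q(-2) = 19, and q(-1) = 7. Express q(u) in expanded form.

Using the Lagrange interpolation formula with nodes -3, -2, -1:
  L_0(u) = (u + 2)(u + 1) / 2
  L_1(u) = (u + 3)(u + 1) / -1
  L_2(u) = (u + 3)(u + 2) / 2
Then q(u) = 35·L_0(u) + 19·L_1(u) + 7·L_2(u).
Expanding and collecting terms gives q(u) = 2u² - 6u - 1.
Check: q(-1) = 7. ✓

q(u) = 2u^2 - 6u - 1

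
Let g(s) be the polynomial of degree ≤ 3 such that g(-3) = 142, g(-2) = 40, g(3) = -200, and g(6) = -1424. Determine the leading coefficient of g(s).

-6

Write g(s) = as^3 + bs^2 + cs + d. Substituting each data point gives a linear system:
  -27a + 9b - 3c + d = 142
  -8a + 4b - 2c + d = 40
  27a + 9b + 3c + d = -200
  216a + 36b + 6c + d = -1424
Solving the system yields a = -6, b = -3, c = -3, d = -2.
So g(s) = -6s^3 - 3s^2 - 3s - 2.
The leading coefficient is -6.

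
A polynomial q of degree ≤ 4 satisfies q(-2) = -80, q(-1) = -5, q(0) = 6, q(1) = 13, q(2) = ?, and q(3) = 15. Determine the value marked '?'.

28

On equispaced nodes a degree-4 polynomial has vanishing fifth forward difference, so
  - q(-2) + 5·q(-1) - 10·q(0) + 10·q(1) - 5·q(2) + q(3) = 0.
Substituting the known values and solving for q(2):
  -5·q(2) = -140
  q(2) = 28.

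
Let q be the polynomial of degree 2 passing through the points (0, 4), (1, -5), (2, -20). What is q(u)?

q(u) = -3u^2 - 6u + 4

Write q(u) = au^2 + bu + c. Substituting each data point gives a linear system:
  c = 4
  a + b + c = -5
  4a + 2b + c = -20
Solving the system yields a = -3, b = -6, c = 4.
So q(u) = -3u² - 6u + 4.
Check: q(0) = 4. ✓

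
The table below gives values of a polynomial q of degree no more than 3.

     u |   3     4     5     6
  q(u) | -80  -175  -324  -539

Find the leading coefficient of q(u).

-2

Write q(u) = au^3 + bu^2 + cu + d. Substituting each data point gives a linear system:
  27a + 9b + 3c + d = -80
  64a + 16b + 4c + d = -175
  125a + 25b + 5c + d = -324
  216a + 36b + 6c + d = -539
Solving the system yields a = -2, b = -3, c = 0, d = 1.
So q(u) = -2u^3 - 3u^2 + 1.
The leading coefficient is -2.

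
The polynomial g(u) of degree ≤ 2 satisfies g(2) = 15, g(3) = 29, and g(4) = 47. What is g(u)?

g(u) = 2u^2 + 4u - 1

Using the Lagrange interpolation formula with nodes 2, 3, 4:
  L_0(u) = (u - 3)(u - 4) / 2
  L_1(u) = (u - 2)(u - 4) / -1
  L_2(u) = (u - 2)(u - 3) / 2
Then g(u) = 15·L_0(u) + 29·L_1(u) + 47·L_2(u).
Expanding and collecting terms gives g(u) = 2u² + 4u - 1.
Check: g(3) = 29. ✓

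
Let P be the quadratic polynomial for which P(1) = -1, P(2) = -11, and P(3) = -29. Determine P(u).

Write P(u) = au^2 + bu + c. Substituting each data point gives a linear system:
  a + b + c = -1
  4a + 2b + c = -11
  9a + 3b + c = -29
Solving the system yields a = -4, b = 2, c = 1.
So P(u) = -4u² + 2u + 1.
Check: P(2) = -11. ✓

P(u) = -4u^2 + 2u + 1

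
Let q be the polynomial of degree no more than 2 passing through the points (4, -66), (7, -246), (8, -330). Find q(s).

q(s) = -6s^2 + 6s + 6

Using the Lagrange interpolation formula with nodes 4, 7, 8:
  L_0(s) = (s - 7)(s - 8) / 12
  L_1(s) = (s - 4)(s - 8) / -3
  L_2(s) = (s - 4)(s - 7) / 4
Then q(s) = -66·L_0(s) - 246·L_1(s) - 330·L_2(s).
Expanding and collecting terms gives q(s) = -6s^2 + 6s + 6.
Check: q(4) = -66. ✓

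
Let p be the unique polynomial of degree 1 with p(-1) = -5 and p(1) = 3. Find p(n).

Write p(n) = an + b. Substituting each data point gives a linear system:
  -a + b = -5
  a + b = 3
Solving the system yields a = 4, b = -1.
So p(n) = 4n - 1.
Check: p(1) = 3. ✓

p(n) = 4n - 1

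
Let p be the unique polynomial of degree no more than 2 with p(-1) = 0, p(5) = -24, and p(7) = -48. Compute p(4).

Using the Lagrange interpolation formula with nodes -1, 5, 7:
  L_0(n) = (n - 5)(n - 7) / 48
  L_1(n) = (n + 1)(n - 7) / -12
  L_2(n) = (n + 1)(n - 5) / 16
Then p(n) = 0·L_0(n) - 24·L_1(n) - 48·L_2(n).
Expanding and collecting terms gives p(n) = -n^2 + 1.
Evaluating at n = 4: p(4) = -15.

-15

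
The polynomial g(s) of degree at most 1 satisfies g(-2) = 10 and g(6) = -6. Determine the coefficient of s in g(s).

Write g(s) = as + b. Substituting each data point gives a linear system:
  -2a + b = 10
  6a + b = -6
Solving the system yields a = -2, b = 6.
So g(s) = -2s + 6.
The leading coefficient is -2.

-2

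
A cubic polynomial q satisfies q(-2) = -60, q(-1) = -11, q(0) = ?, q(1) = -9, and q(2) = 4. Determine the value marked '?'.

The 4 known points determine the degree-3 polynomial uniquely.
Write q(x) = ax^3 + bx^2 + cx + d. Substituting each data point gives a linear system:
  -8a + 4b - 2c + d = -60
  -a + b - c + d = -11
  a + b + c + d = -9
  8a + 4b + 2c + d = 4
Solving the system yields a = 5, b = -6, c = -4, d = -4.
So q(x) = 5x^3 - 6x^2 - 4x - 4.
Then q(0) = -4.

-4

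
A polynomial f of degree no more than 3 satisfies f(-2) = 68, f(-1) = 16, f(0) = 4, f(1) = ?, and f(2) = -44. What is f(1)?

-4

The 4 known points determine the degree-3 polynomial uniquely.
Write f(t) = at^3 + bt^2 + ct + d. Substituting each data point gives a linear system:
  -8a + 4b - 2c + d = 68
  -a + b - c + d = 16
  d = 4
  8a + 4b + 2c + d = -44
Solving the system yields a = -6, b = 2, c = -4, d = 4.
So f(t) = -6t³ + 2t² - 4t + 4.
Then f(1) = -4.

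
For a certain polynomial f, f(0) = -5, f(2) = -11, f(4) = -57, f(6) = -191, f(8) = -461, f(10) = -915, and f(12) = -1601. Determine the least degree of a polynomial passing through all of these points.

Forward differences of the values at t = 0, 2, 4, 6, 8, 10, 12:
  f  : -5  -11  -57  -191  -461  -915  -1601
  Δ  : -6  -46  -134  -270  -454  -686
  Δ^2: -40  -88  -136  -184  -232
  Δ^3: -48  -48  -48  -48
  Δ^4: 0  0  0
  Δ^5: 0  0
  Δ^6: 0
The third differences are constant (-48) and nonzero, while all higher differences vanish, so the minimal degree is 3.

3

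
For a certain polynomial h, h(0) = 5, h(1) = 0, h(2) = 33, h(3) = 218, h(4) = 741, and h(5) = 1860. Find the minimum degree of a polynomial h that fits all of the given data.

Forward differences of the values at t = 0, 1, 2, 3, 4, 5:
  h  : 5  0  33  218  741  1860
  Δ  : -5  33  185  523  1119
  Δ^2: 38  152  338  596
  Δ^3: 114  186  258
  Δ^4: 72  72
  Δ^5: 0
The fourth differences are constant (72) and nonzero, while all higher differences vanish, so the minimal degree is 4.

4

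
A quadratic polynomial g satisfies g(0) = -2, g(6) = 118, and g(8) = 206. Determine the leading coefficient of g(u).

3

Write g(u) = au^2 + bu + c. Substituting each data point gives a linear system:
  c = -2
  36a + 6b + c = 118
  64a + 8b + c = 206
Solving the system yields a = 3, b = 2, c = -2.
So g(u) = 3u² + 2u - 2.
The leading coefficient is 3.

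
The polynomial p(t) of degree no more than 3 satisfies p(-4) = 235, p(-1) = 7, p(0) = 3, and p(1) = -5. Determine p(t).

p(t) = -4t^3 - 2t^2 - 2t + 3

Write p(t) = at^3 + bt^2 + ct + d. Substituting each data point gives a linear system:
  -64a + 16b - 4c + d = 235
  -a + b - c + d = 7
  d = 3
  a + b + c + d = -5
Solving the system yields a = -4, b = -2, c = -2, d = 3.
So p(t) = -4t³ - 2t² - 2t + 3.
Check: p(-4) = 235. ✓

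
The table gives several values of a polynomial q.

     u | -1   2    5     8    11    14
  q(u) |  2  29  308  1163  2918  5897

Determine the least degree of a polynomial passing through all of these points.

3

Forward differences of the values at u = -1, 2, 5, 8, 11, 14:
  q  : 2  29  308  1163  2918  5897
  Δ  : 27  279  855  1755  2979
  Δ^2: 252  576  900  1224
  Δ^3: 324  324  324
  Δ^4: 0  0
  Δ^5: 0
The third differences are constant (324) and nonzero, while all higher differences vanish, so the minimal degree is 3.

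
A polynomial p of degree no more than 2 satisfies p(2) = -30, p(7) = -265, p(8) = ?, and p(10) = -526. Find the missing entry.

-342

The 3 known points determine the degree-2 polynomial uniquely.
Write p(s) = as^2 + bs + c. Substituting each data point gives a linear system:
  4a + 2b + c = -30
  49a + 7b + c = -265
  100a + 10b + c = -526
Solving the system yields a = -5, b = -2, c = -6.
So p(s) = -5s^2 - 2s - 6.
Then p(8) = -342.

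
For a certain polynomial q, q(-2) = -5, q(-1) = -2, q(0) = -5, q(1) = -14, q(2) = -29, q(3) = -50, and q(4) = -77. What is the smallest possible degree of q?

Forward differences of the values at x = -2, -1, 0, 1, 2, 3, 4:
  q  : -5  -2  -5  -14  -29  -50  -77
  Δ  : 3  -3  -9  -15  -21  -27
  Δ^2: -6  -6  -6  -6  -6
  Δ^3: 0  0  0  0
  Δ^4: 0  0  0
  Δ^5: 0  0
  Δ^6: 0
The second differences are constant (-6) and nonzero, while all higher differences vanish, so the minimal degree is 2.

2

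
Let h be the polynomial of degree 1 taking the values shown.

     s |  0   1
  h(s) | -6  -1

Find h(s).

h(s) = 5s - 6

Using the Lagrange interpolation formula with nodes 0, 1:
  L_0(s) = (s - 1) / -1
  L_1(s) = s / 1
Then h(s) = -6·L_0(s) - 1·L_1(s).
Expanding and collecting terms gives h(s) = 5s - 6.
Check: h(1) = -1. ✓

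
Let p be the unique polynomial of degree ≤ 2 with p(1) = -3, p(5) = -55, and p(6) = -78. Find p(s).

Write p(s) = as^2 + bs + c. Substituting each data point gives a linear system:
  a + b + c = -3
  25a + 5b + c = -55
  36a + 6b + c = -78
Solving the system yields a = -2, b = -1, c = 0.
So p(s) = -2s^2 - s.
Check: p(5) = -55. ✓

p(s) = -2s^2 - s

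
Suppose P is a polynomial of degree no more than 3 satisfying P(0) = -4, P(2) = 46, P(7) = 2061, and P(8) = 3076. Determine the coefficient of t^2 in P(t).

Write P(t) = at^3 + bt^2 + ct + d. Substituting each data point gives a linear system:
  d = -4
  8a + 4b + 2c + d = 46
  343a + 49b + 7c + d = 2061
  512a + 64b + 8c + d = 3076
Solving the system yields a = 6, b = 0, c = 1, d = -4.
So P(t) = 6t^3 + t - 4.
The coefficient of t^2 is 0.

0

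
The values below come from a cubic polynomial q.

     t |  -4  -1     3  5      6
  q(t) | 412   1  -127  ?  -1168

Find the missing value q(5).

The 4 known points determine the degree-3 polynomial uniquely.
Write q(t) = at^3 + bt^2 + ct + d. Substituting each data point gives a linear system:
  -64a + 16b - 4c + d = 412
  -a + b - c + d = 1
  27a + 9b + 3c + d = -127
  216a + 36b + 6c + d = -1168
Solving the system yields a = -6, b = 3, c = 4, d = -4.
So q(t) = -6t³ + 3t² + 4t - 4.
Then q(5) = -659.

-659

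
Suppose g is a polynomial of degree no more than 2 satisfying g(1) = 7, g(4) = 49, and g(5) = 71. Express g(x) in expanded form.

g(x) = 2x^2 + 4x + 1

Write g(x) = ax^2 + bx + c. Substituting each data point gives a linear system:
  a + b + c = 7
  16a + 4b + c = 49
  25a + 5b + c = 71
Solving the system yields a = 2, b = 4, c = 1.
So g(x) = 2x² + 4x + 1.
Check: g(5) = 71. ✓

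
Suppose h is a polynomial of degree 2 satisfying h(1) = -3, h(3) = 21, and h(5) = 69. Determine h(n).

Write h(n) = an^2 + bn + c. Substituting each data point gives a linear system:
  a + b + c = -3
  9a + 3b + c = 21
  25a + 5b + c = 69
Solving the system yields a = 3, b = 0, c = -6.
So h(n) = 3n² - 6.
Check: h(5) = 69. ✓

h(n) = 3n^2 - 6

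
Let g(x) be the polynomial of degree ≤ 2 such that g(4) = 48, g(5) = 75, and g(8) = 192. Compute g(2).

12

Using the Lagrange interpolation formula with nodes 4, 5, 8:
  L_0(x) = (x - 5)(x - 8) / 4
  L_1(x) = (x - 4)(x - 8) / -3
  L_2(x) = (x - 4)(x - 5) / 12
Then g(x) = 48·L_0(x) + 75·L_1(x) + 192·L_2(x).
Expanding and collecting terms gives g(x) = 3x^2.
Evaluating at x = 2: g(2) = 12.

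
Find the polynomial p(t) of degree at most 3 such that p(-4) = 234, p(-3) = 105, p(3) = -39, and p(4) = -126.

p(t) = -3t^3 + 3t^2 + 3t + 6

Write p(t) = at^3 + bt^2 + ct + d. Substituting each data point gives a linear system:
  -64a + 16b - 4c + d = 234
  -27a + 9b - 3c + d = 105
  27a + 9b + 3c + d = -39
  64a + 16b + 4c + d = -126
Solving the system yields a = -3, b = 3, c = 3, d = 6.
So p(t) = -3t^3 + 3t^2 + 3t + 6.
Check: p(-3) = 105. ✓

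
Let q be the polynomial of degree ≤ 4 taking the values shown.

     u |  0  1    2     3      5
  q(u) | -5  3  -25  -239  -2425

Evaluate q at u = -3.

-545

Using the Lagrange interpolation formula with nodes 0, 1, 2, 3, 5:
  L_0(u) = (u - 1)(u - 2)(u - 3)(u - 5) / 30
  L_1(u) = u(u - 2)(u - 3)(u - 5) / -8
  L_2(u) = u(u - 1)(u - 3)(u - 5) / 6
  L_3(u) = u(u - 1)(u - 2)(u - 5) / -12
  L_4(u) = u(u - 1)(u - 2)(u - 3) / 120
Then q(u) = -5·L_0(u) + 3·L_1(u) - 25·L_2(u) - 239·L_3(u) - 2425·L_4(u).
Expanding and collecting terms gives q(u) = -5u^4 + 5u^3 + 2u^2 + 6u - 5.
Evaluating at u = -3: q(-3) = -545.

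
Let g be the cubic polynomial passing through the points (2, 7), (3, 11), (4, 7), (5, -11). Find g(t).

Write g(t) = at^3 + bt^2 + ct + d. Substituting each data point gives a linear system:
  8a + 4b + 2c + d = 7
  27a + 9b + 3c + d = 11
  64a + 16b + 4c + d = 7
  125a + 25b + 5c + d = -11
Solving the system yields a = -1, b = 5, c = -2, d = -1.
So g(t) = -t^3 + 5t^2 - 2t - 1.
Check: g(2) = 7. ✓

g(t) = -t^3 + 5t^2 - 2t - 1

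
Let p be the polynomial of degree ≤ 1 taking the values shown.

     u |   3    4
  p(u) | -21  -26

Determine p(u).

p(u) = -5u - 6

Using the Lagrange interpolation formula with nodes 3, 4:
  L_0(u) = (u - 4) / -1
  L_1(u) = (u - 3) / 1
Then p(u) = -21·L_0(u) - 26·L_1(u).
Expanding and collecting terms gives p(u) = -5u - 6.
Check: p(3) = -21. ✓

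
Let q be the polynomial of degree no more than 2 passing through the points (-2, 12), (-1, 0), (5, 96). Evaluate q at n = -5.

96

Write q(n) = an^2 + bn + c. Substituting each data point gives a linear system:
  4a - 2b + c = 12
  a - b + c = 0
  25a + 5b + c = 96
Solving the system yields a = 4, b = 0, c = -4.
So q(n) = 4n^2 - 4.
Then q(-5) = 96.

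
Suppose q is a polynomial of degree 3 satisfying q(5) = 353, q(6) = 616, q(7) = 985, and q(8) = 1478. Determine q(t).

Using the Lagrange interpolation formula with nodes 5, 6, 7, 8:
  L_0(t) = (t - 6)(t - 7)(t - 8) / -6
  L_1(t) = (t - 5)(t - 7)(t - 8) / 2
  L_2(t) = (t - 5)(t - 6)(t - 8) / -2
  L_3(t) = (t - 5)(t - 6)(t - 7) / 6
Then q(t) = 353·L_0(t) + 616·L_1(t) + 985·L_2(t) + 1478·L_3(t).
Expanding and collecting terms gives q(t) = 3t³ - t² + t - 2.
Check: q(8) = 1478. ✓

q(t) = 3t^3 - t^2 + t - 2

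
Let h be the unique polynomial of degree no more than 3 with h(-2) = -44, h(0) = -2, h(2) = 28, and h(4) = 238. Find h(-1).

-19/2

Using the Lagrange interpolation formula with nodes -2, 0, 2, 4:
  L_0(x) = x(x - 2)(x - 4) / -48
  L_1(x) = (x + 2)(x - 2)(x - 4) / 16
  L_2(x) = (x + 2)x(x - 4) / -16
  L_3(x) = (x + 2)x(x - 2) / 48
Then h(x) = -44·L_0(x) - 2·L_1(x) + 28·L_2(x) + 238·L_3(x).
Expanding and collecting terms gives h(x) = 4x³ - (3/2)x² + 2x - 2.
Evaluating at x = -1: h(-1) = -19/2.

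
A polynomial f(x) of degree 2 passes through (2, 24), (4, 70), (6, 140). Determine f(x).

f(x) = 3x^2 + 5x + 2

Write f(x) = ax^2 + bx + c. Substituting each data point gives a linear system:
  4a + 2b + c = 24
  16a + 4b + c = 70
  36a + 6b + c = 140
Solving the system yields a = 3, b = 5, c = 2.
So f(x) = 3x² + 5x + 2.
Check: f(6) = 140. ✓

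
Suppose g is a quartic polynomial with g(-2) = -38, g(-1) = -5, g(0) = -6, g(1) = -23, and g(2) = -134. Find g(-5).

-1961

Write g(n) = an^4 + bn^3 + cn^2 + dn + e. Substituting each data point gives a linear system:
  16a - 8b + 4c - 2d + e = -38
  a - b + c - d + e = -5
  e = -6
  a + b + c + d + e = -23
  16a + 8b + 4c + 2d + e = -134
Solving the system yields a = -4, b = -5, c = -4, d = -4, e = -6.
So g(n) = -4n^4 - 5n^3 - 4n^2 - 4n - 6.
Then g(-5) = -1961.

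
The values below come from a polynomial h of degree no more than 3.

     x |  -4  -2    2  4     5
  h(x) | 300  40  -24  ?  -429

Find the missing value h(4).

-212

The 4 known points determine the degree-3 polynomial uniquely.
Write h(x) = ax^3 + bx^2 + cx + d. Substituting each data point gives a linear system:
  -64a + 16b - 4c + d = 300
  -8a + 4b - 2c + d = 40
  8a + 4b + 2c + d = -24
  125a + 25b + 5c + d = -429
Solving the system yields a = -4, b = 3, c = 0, d = -4.
So h(x) = -4x^3 + 3x^2 - 4.
Then h(4) = -212.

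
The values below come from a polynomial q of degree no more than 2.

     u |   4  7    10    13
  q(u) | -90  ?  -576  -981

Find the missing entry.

-279

The 3 known points determine the degree-2 polynomial uniquely.
Write q(u) = au^2 + bu + c. Substituting each data point gives a linear system:
  16a + 4b + c = -90
  100a + 10b + c = -576
  169a + 13b + c = -981
Solving the system yields a = -6, b = 3, c = -6.
So q(u) = -6u^2 + 3u - 6.
Then q(7) = -279.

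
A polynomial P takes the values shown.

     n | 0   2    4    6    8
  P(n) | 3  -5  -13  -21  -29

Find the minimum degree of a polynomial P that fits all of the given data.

1

Forward differences of the values at n = 0, 2, 4, 6, 8:
  P  : 3  -5  -13  -21  -29
  Δ  : -8  -8  -8  -8
  Δ^2: 0  0  0
  Δ^3: 0  0
  Δ^4: 0
The first differences are constant (-8) and nonzero, while all higher differences vanish, so the minimal degree is 1.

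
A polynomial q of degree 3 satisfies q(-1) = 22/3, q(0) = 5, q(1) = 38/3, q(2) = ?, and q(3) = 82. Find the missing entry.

109/3

On equispaced nodes a degree-3 polynomial has vanishing fourth forward difference, so
  q(-1) - 4·q(0) + 6·q(1) - 4·q(2) + q(3) = 0.
Substituting the known values and solving for q(2):
  -4·q(2) = -436/3
  q(2) = 109/3.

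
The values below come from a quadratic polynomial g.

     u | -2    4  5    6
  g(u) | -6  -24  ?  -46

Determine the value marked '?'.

The 3 known points determine the degree-2 polynomial uniquely.
Write g(u) = au^2 + bu + c. Substituting each data point gives a linear system:
  4a - 2b + c = -6
  16a + 4b + c = -24
  36a + 6b + c = -46
Solving the system yields a = -1, b = -1, c = -4.
So g(u) = -u^2 - u - 4.
Then g(5) = -34.

-34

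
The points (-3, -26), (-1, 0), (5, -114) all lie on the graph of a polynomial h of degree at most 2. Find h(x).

Write h(x) = ax^2 + bx + c. Substituting each data point gives a linear system:
  9a - 3b + c = -26
  a - b + c = 0
  25a + 5b + c = -114
Solving the system yields a = -4, b = -3, c = 1.
So h(x) = -4x² - 3x + 1.
Check: h(5) = -114. ✓

h(x) = -4x^2 - 3x + 1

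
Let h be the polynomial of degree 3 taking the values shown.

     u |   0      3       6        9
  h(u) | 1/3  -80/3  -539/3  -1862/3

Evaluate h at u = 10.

-2579/3

Forward differences of the values at u = 0, 3, 6, 9:
  h  : 1/3  -80/3  -539/3  -1862/3
  Δ  : -27  -153  -441
  Δ^2: -126  -288
  Δ^3: -162
The third differences are constant, confirming degree 3.
Interpolating (Newton forward form) and evaluating at u = 10 gives h(10) = -2579/3.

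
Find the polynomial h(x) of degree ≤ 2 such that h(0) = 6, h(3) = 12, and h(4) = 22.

h(x) = 2x^2 - 4x + 6

Write h(x) = ax^2 + bx + c. Substituting each data point gives a linear system:
  c = 6
  9a + 3b + c = 12
  16a + 4b + c = 22
Solving the system yields a = 2, b = -4, c = 6.
So h(x) = 2x^2 - 4x + 6.
Check: h(0) = 6. ✓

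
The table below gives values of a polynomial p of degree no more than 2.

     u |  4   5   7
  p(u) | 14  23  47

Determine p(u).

p(u) = u^2 - 2

Using the Lagrange interpolation formula with nodes 4, 5, 7:
  L_0(u) = (u - 5)(u - 7) / 3
  L_1(u) = (u - 4)(u - 7) / -2
  L_2(u) = (u - 4)(u - 5) / 6
Then p(u) = 14·L_0(u) + 23·L_1(u) + 47·L_2(u).
Expanding and collecting terms gives p(u) = u^2 - 2.
Check: p(4) = 14. ✓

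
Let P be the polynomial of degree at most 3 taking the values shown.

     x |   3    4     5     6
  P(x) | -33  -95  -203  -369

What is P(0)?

-3

Forward differences of the values at x = 3, 4, 5, 6:
  P  : -33  -95  -203  -369
  Δ  : -62  -108  -166
  Δ^2: -46  -58
  Δ^3: -12
The third differences are constant, confirming degree 3.
Interpolating (Newton forward form) and evaluating at x = 0 gives P(0) = -3.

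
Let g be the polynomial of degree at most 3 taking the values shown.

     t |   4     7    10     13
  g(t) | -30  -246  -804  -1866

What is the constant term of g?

6

Write g(t) = at^3 + bt^2 + ct + d. Substituting each data point gives a linear system:
  64a + 16b + 4c + d = -30
  343a + 49b + 7c + d = -246
  1000a + 100b + 10c + d = -804
  2197a + 169b + 13c + d = -1866
Solving the system yields a = -1, b = 2, c = -1, d = 6.
So g(t) = -t^3 + 2t^2 - t + 6.
The constant term is 6.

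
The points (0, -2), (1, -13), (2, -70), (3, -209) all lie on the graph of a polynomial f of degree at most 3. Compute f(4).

-466

Write f(s) = as^3 + bs^2 + cs + d. Substituting each data point gives a linear system:
  d = -2
  a + b + c + d = -13
  8a + 4b + 2c + d = -70
  27a + 9b + 3c + d = -209
Solving the system yields a = -6, b = -5, c = 0, d = -2.
So f(s) = -6s^3 - 5s^2 - 2.
Then f(4) = -466.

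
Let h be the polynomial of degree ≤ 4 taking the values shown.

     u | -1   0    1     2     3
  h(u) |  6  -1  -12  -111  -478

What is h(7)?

Forward differences of the values at u = -1, 0, 1, 2, 3:
  h  : 6  -1  -12  -111  -478
  Δ  : -7  -11  -99  -367
  Δ^2: -4  -88  -268
  Δ^3: -84  -180
  Δ^4: -96
The fourth differences are constant, confirming degree 4.
Interpolating (Newton forward form) and evaluating at u = 7 gives h(7) = -11586.

-11586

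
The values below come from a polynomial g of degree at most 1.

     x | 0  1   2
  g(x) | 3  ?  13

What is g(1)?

8

The 2 known points determine the degree-1 polynomial uniquely.
Write g(x) = ax + b. Substituting each data point gives a linear system:
  b = 3
  2a + b = 13
Solving the system yields a = 5, b = 3.
So g(x) = 5x + 3.
Then g(1) = 8.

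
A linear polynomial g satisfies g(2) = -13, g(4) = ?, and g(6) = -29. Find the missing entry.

On equispaced nodes a degree-1 polynomial has vanishing second forward difference, so
  g(2) - 2·g(4) + g(6) = 0.
Substituting the known values and solving for g(4):
  -2·g(4) = 42
  g(4) = -21.

-21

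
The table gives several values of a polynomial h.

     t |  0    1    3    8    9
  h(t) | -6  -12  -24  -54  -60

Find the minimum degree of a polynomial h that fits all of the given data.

1

Divided differences on the nodes 0, 1, 3, 8, 9:
  order 0: -6  -12  -24  -54  -60
  order 1: -6  -6  -6  -6
  order 2: 0  0  0
  order 3: 0  0
  order 4: 0
The order-1 divided differences are all -6 (nonzero) and every higher order vanishes, so the data lies on a polynomial of degree exactly 1.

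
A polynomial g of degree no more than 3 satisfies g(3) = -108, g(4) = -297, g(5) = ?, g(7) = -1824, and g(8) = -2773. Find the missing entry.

The 4 known points determine the degree-3 polynomial uniquely.
Write g(s) = as^3 + bs^2 + cs + d. Substituting each data point gives a linear system:
  27a + 9b + 3c + d = -108
  64a + 16b + 4c + d = -297
  343a + 49b + 7c + d = -1824
  512a + 64b + 8c + d = -2773
Solving the system yields a = -6, b = 4, c = 5, d = 3.
So g(s) = -6s^3 + 4s^2 + 5s + 3.
Then g(5) = -622.

-622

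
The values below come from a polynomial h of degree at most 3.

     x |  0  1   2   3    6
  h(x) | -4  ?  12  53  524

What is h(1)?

The 4 known points determine the degree-3 polynomial uniquely.
Write h(x) = ax^3 + bx^2 + cx + d. Substituting each data point gives a linear system:
  d = -4
  8a + 4b + 2c + d = 12
  27a + 9b + 3c + d = 53
  216a + 36b + 6c + d = 524
Solving the system yields a = 3, b = -4, c = 4, d = -4.
So h(x) = 3x^3 - 4x^2 + 4x - 4.
Then h(1) = -1.

-1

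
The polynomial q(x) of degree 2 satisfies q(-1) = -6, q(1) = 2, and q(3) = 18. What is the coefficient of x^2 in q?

Write q(x) = ax^2 + bx + c. Substituting each data point gives a linear system:
  a - b + c = -6
  a + b + c = 2
  9a + 3b + c = 18
Solving the system yields a = 1, b = 4, c = -3.
So q(x) = x^2 + 4x - 3.
The leading coefficient is 1.

1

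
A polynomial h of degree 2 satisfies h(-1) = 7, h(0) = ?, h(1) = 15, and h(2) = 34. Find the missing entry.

6

The 3 known points determine the degree-2 polynomial uniquely.
Write h(x) = ax^2 + bx + c. Substituting each data point gives a linear system:
  a - b + c = 7
  a + b + c = 15
  4a + 2b + c = 34
Solving the system yields a = 5, b = 4, c = 6.
So h(x) = 5x² + 4x + 6.
Then h(0) = 6.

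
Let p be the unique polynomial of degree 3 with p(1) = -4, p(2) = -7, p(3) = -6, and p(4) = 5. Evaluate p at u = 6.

81

Using the Lagrange interpolation formula with nodes 1, 2, 3, 4:
  L_0(u) = (u - 2)(u - 3)(u - 4) / -6
  L_1(u) = (u - 1)(u - 3)(u - 4) / 2
  L_2(u) = (u - 1)(u - 2)(u - 4) / -2
  L_3(u) = (u - 1)(u - 2)(u - 3) / 6
Then p(u) = -4·L_0(u) - 7·L_1(u) - 6·L_2(u) + 5·L_3(u).
Expanding and collecting terms gives p(u) = u^3 - 4u^2 + 2u - 3.
Evaluating at u = 6: p(6) = 81.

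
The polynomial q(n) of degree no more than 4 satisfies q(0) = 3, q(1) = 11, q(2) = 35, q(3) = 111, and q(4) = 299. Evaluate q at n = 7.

2495

Forward differences of the values at n = 0, 1, 2, 3, 4:
  q  : 3  11  35  111  299
  Δ  : 8  24  76  188
  Δ^2: 16  52  112
  Δ^3: 36  60
  Δ^4: 24
The fourth differences are constant, confirming degree 4.
Interpolating (Newton forward form) and evaluating at n = 7 gives q(7) = 2495.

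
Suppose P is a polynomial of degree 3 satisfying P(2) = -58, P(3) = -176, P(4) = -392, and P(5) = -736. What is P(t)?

Write P(t) = at^3 + bt^2 + ct + d. Substituting each data point gives a linear system:
  8a + 4b + 2c + d = -58
  27a + 9b + 3c + d = -176
  64a + 16b + 4c + d = -392
  125a + 25b + 5c + d = -736
Solving the system yields a = -5, b = -4, c = -3, d = 4.
So P(t) = -5t³ - 4t² - 3t + 4.
Check: P(4) = -392. ✓

P(t) = -5t^3 - 4t^2 - 3t + 4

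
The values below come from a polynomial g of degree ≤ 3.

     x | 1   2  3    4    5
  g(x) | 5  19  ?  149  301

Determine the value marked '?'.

The 4 known points determine the degree-3 polynomial uniquely.
Write g(x) = ax^3 + bx^2 + cx + d. Substituting each data point gives a linear system:
  a + b + c + d = 5
  8a + 4b + 2c + d = 19
  64a + 16b + 4c + d = 149
  125a + 25b + 5c + d = 301
Solving the system yields a = 3, b = -4, c = 5, d = 1.
So g(x) = 3x^3 - 4x^2 + 5x + 1.
Then g(3) = 61.

61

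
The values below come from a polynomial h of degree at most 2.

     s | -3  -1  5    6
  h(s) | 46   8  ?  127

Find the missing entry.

86

The 3 known points determine the degree-2 polynomial uniquely.
Write h(s) = as^2 + bs + c. Substituting each data point gives a linear system:
  9a - 3b + c = 46
  a - b + c = 8
  36a + 6b + c = 127
Solving the system yields a = 4, b = -3, c = 1.
So h(s) = 4s² - 3s + 1.
Then h(5) = 86.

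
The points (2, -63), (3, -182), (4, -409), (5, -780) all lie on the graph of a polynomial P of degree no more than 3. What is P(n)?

P(n) = -6n^3 - 5n - 5

Write P(n) = an^3 + bn^2 + cn + d. Substituting each data point gives a linear system:
  8a + 4b + 2c + d = -63
  27a + 9b + 3c + d = -182
  64a + 16b + 4c + d = -409
  125a + 25b + 5c + d = -780
Solving the system yields a = -6, b = 0, c = -5, d = -5.
So P(n) = -6n³ - 5n - 5.
Check: P(3) = -182. ✓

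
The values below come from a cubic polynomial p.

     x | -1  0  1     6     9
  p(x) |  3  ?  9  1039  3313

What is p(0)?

The 4 known points determine the degree-3 polynomial uniquely.
Write p(x) = ax^3 + bx^2 + cx + d. Substituting each data point gives a linear system:
  -a + b - c + d = 3
  a + b + c + d = 9
  216a + 36b + 6c + d = 1039
  729a + 81b + 9c + d = 3313
Solving the system yields a = 4, b = 5, c = -1, d = 1.
So p(x) = 4x³ + 5x² - x + 1.
Then p(0) = 1.

1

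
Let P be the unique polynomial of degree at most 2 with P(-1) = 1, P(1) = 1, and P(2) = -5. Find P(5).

Using the Lagrange interpolation formula with nodes -1, 1, 2:
  L_0(u) = (u - 1)(u - 2) / 6
  L_1(u) = (u + 1)(u - 2) / -2
  L_2(u) = (u + 1)(u - 1) / 3
Then P(u) = 1·L_0(u) + 1·L_1(u) - 5·L_2(u).
Expanding and collecting terms gives P(u) = -2u^2 + 3.
Evaluating at u = 5: P(5) = -47.

-47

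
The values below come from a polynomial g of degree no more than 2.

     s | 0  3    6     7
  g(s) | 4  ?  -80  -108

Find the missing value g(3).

-20

The 3 known points determine the degree-2 polynomial uniquely.
Write g(s) = as^2 + bs + c. Substituting each data point gives a linear system:
  c = 4
  36a + 6b + c = -80
  49a + 7b + c = -108
Solving the system yields a = -2, b = -2, c = 4.
So g(s) = -2s^2 - 2s + 4.
Then g(3) = -20.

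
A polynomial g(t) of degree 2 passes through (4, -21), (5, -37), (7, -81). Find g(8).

-109

Using the Lagrange interpolation formula with nodes 4, 5, 7:
  L_0(t) = (t - 5)(t - 7) / 3
  L_1(t) = (t - 4)(t - 7) / -2
  L_2(t) = (t - 4)(t - 5) / 6
Then g(t) = -21·L_0(t) - 37·L_1(t) - 81·L_2(t).
Expanding and collecting terms gives g(t) = -2t^2 + 2t + 3.
Evaluating at t = 8: g(8) = -109.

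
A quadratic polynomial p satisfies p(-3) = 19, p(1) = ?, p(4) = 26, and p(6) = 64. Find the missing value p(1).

The 3 known points determine the degree-2 polynomial uniquely.
Write p(s) = as^2 + bs + c. Substituting each data point gives a linear system:
  9a - 3b + c = 19
  16a + 4b + c = 26
  36a + 6b + c = 64
Solving the system yields a = 2, b = -1, c = -2.
So p(s) = 2s² - s - 2.
Then p(1) = -1.

-1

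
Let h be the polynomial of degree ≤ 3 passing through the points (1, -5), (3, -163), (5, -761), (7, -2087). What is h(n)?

Write h(n) = an^3 + bn^2 + cn + d. Substituting each data point gives a linear system:
  a + b + c + d = -5
  27a + 9b + 3c + d = -163
  125a + 25b + 5c + d = -761
  343a + 49b + 7c + d = -2087
Solving the system yields a = -6, b = -1, c = 3, d = -1.
So h(n) = -6n^3 - n^2 + 3n - 1.
Check: h(1) = -5. ✓

h(n) = -6n^3 - n^2 + 3n - 1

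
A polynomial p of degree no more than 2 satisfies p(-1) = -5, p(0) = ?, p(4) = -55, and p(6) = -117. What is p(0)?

The 3 known points determine the degree-2 polynomial uniquely.
Write p(u) = au^2 + bu + c. Substituting each data point gives a linear system:
  a - b + c = -5
  16a + 4b + c = -55
  36a + 6b + c = -117
Solving the system yields a = -3, b = -1, c = -3.
So p(u) = -3u² - u - 3.
Then p(0) = -3.

-3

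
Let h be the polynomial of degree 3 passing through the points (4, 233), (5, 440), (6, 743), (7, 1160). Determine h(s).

h(s) = 3s^3 + 3s^2 - 3s + 5

Write h(s) = as^3 + bs^2 + cs + d. Substituting each data point gives a linear system:
  64a + 16b + 4c + d = 233
  125a + 25b + 5c + d = 440
  216a + 36b + 6c + d = 743
  343a + 49b + 7c + d = 1160
Solving the system yields a = 3, b = 3, c = -3, d = 5.
So h(s) = 3s³ + 3s² - 3s + 5.
Check: h(4) = 233. ✓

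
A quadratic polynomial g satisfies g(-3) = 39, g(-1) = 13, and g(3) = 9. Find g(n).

Using the Lagrange interpolation formula with nodes -3, -1, 3:
  L_0(n) = (n + 1)(n - 3) / 12
  L_1(n) = (n + 3)(n - 3) / -8
  L_2(n) = (n + 3)(n + 1) / 24
Then g(n) = 39·L_0(n) + 13·L_1(n) + 9·L_2(n).
Expanding and collecting terms gives g(n) = 2n^2 - 5n + 6.
Check: g(-1) = 13. ✓

g(n) = 2n^2 - 5n + 6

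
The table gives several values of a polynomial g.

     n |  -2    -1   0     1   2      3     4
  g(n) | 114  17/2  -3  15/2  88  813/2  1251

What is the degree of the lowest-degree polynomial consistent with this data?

4

Forward differences of the values at n = -2, -1, 0, 1, 2, 3, 4:
  g  : 114  17/2  -3  15/2  88  813/2  1251
  Δ  : -211/2  -23/2  21/2  161/2  637/2  1689/2
  Δ^2: 94  22  70  238  526
  Δ^3: -72  48  168  288
  Δ^4: 120  120  120
  Δ^5: 0  0
  Δ^6: 0
The fourth differences are constant (120) and nonzero, while all higher differences vanish, so the minimal degree is 4.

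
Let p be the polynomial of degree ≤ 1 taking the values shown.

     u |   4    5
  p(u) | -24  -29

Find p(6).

-34

Write p(u) = au + b. Substituting each data point gives a linear system:
  4a + b = -24
  5a + b = -29
Solving the system yields a = -5, b = -4.
So p(u) = -5u - 4.
Then p(6) = -34.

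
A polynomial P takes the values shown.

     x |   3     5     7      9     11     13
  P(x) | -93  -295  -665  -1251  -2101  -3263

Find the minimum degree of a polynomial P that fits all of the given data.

3

Forward differences of the values at x = 3, 5, 7, 9, 11, 13:
  P  : -93  -295  -665  -1251  -2101  -3263
  Δ  : -202  -370  -586  -850  -1162
  Δ^2: -168  -216  -264  -312
  Δ^3: -48  -48  -48
  Δ^4: 0  0
  Δ^5: 0
The third differences are constant (-48) and nonzero, while all higher differences vanish, so the minimal degree is 3.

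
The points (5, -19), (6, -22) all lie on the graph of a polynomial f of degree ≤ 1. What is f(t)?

f(t) = -3t - 4

Write f(t) = at + b. Substituting each data point gives a linear system:
  5a + b = -19
  6a + b = -22
Solving the system yields a = -3, b = -4.
So f(t) = -3t - 4.
Check: f(6) = -22. ✓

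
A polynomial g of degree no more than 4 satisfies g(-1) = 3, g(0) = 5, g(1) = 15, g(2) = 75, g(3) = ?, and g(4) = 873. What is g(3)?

The 5 known points determine the degree-4 polynomial uniquely.
Write g(s) = as^4 + bs^3 + cs^2 + ds + e. Substituting each data point gives a linear system:
  a - b + c - d + e = 3
  e = 5
  a + b + c + d + e = 15
  16a + 8b + 4c + 2d + e = 75
  256a + 64b + 16c + 4d + e = 873
Solving the system yields a = 3, b = 1, c = 1, d = 5, e = 5.
So g(s) = 3s^4 + s^3 + s^2 + 5s + 5.
Then g(3) = 299.

299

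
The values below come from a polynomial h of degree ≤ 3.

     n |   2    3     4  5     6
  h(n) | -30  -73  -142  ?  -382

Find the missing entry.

The 4 known points determine the degree-3 polynomial uniquely.
Write h(n) = an^3 + bn^2 + cn + d. Substituting each data point gives a linear system:
  8a + 4b + 2c + d = -30
  27a + 9b + 3c + d = -73
  64a + 16b + 4c + d = -142
  216a + 36b + 6c + d = -382
Solving the system yields a = -1, b = -4, c = -4, d = 2.
So h(n) = -n^3 - 4n^2 - 4n + 2.
Then h(5) = -243.

-243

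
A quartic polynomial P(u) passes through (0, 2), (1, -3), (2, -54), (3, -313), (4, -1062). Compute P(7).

-10869

Write P(u) = au^4 + bu^3 + cu^2 + du + e. Substituting each data point gives a linear system:
  e = 2
  a + b + c + d + e = -3
  16a + 8b + 4c + 2d + e = -54
  81a + 27b + 9c + 3d + e = -313
  256a + 64b + 16c + 4d + e = -1062
Solving the system yields a = -5, b = 3, c = 3, d = -6, e = 2.
So P(u) = -5u^4 + 3u^3 + 3u^2 - 6u + 2.
Then P(7) = -10869.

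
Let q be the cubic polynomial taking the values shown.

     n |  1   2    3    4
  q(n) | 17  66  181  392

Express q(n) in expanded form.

Using the Lagrange interpolation formula with nodes 1, 2, 3, 4:
  L_0(n) = (n - 2)(n - 3)(n - 4) / -6
  L_1(n) = (n - 1)(n - 3)(n - 4) / 2
  L_2(n) = (n - 1)(n - 2)(n - 4) / -2
  L_3(n) = (n - 1)(n - 2)(n - 3) / 6
Then q(n) = 17·L_0(n) + 66·L_1(n) + 181·L_2(n) + 392·L_3(n).
Expanding and collecting terms gives q(n) = 5n^3 + 3n^2 + 5n + 4.
Check: q(2) = 66. ✓

q(n) = 5n^3 + 3n^2 + 5n + 4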